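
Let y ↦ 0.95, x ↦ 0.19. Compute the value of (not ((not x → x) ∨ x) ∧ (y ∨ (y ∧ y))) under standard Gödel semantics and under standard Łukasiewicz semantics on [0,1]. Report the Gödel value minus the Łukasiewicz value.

Gödel evaluation:
  not x: Gödel ¬ of 0.19 = 0 (operand ≠ 0)
  (not x → x): 0 ≤ 0.19, so result = 1
  ((not x → x) ∨ x) = max(1, 0.19) = 1
  not ((not x → x) ∨ x): Gödel ¬ of 1 = 0 (operand ≠ 0)
  (y ∧ y) = min(0.95, 0.95) = 0.95
  (y ∨ (y ∧ y)) = max(0.95, 0.95) = 0.95
  (not ((not x → x) ∨ x) ∧ (y ∨ (y ∧ y))) = min(0, 0.95) = 0
  Gödel value = 0
Łukasiewicz evaluation:
  not x: Łukasiewicz ¬ gives 1 − 0.19 = 0.81
  (not x → x): min(1, 1 − 0.81 + 0.19) = 0.38
  ((not x → x) ∨ x) = max(0.38, 0.19) = 0.38
  not ((not x → x) ∨ x): Łukasiewicz ¬ gives 1 − 0.38 = 0.62
  (y ∧ y) = min(0.95, 0.95) = 0.95
  (y ∨ (y ∧ y)) = max(0.95, 0.95) = 0.95
  (not ((not x → x) ∨ x) ∧ (y ∨ (y ∧ y))) = min(0.62, 0.95) = 0.62
  Łukasiewicz value = 0.62
Difference: 0 − 0.62 = -0.62

-0.62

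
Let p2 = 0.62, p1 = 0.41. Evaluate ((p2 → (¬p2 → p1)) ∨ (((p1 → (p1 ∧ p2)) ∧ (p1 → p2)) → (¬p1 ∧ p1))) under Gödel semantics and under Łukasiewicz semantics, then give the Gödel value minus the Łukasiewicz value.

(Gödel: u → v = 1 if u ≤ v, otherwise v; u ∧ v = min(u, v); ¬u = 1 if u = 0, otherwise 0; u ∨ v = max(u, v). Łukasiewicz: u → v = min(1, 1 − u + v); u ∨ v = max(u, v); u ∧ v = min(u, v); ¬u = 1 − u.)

0.00

Gödel evaluation:
  ¬p2: Gödel ¬ of 0.62 = 0 (operand ≠ 0)
  (¬p2 → p1): 0 ≤ 0.41, so result = 1
  (p2 → (¬p2 → p1)): 0.62 ≤ 1, so result = 1
  (p1 ∧ p2) = min(0.41, 0.62) = 0.41
  (p1 → (p1 ∧ p2)): 0.41 ≤ 0.41, so result = 1
  (p1 → p2): 0.41 ≤ 0.62, so result = 1
  ((p1 → (p1 ∧ p2)) ∧ (p1 → p2)) = min(1, 1) = 1
  ¬p1: Gödel ¬ of 0.41 = 0 (operand ≠ 0)
  (¬p1 ∧ p1) = min(0, 0.41) = 0
  (((p1 → (p1 ∧ p2)) ∧ (p1 → p2)) → (¬p1 ∧ p1)): 1 > 0, so result = 0
  ((p2 → (¬p2 → p1)) ∨ (((p1 → (p1 ∧ p2)) ∧ (p1 → p2)) → (¬p1 ∧ p1))) = max(1, 0) = 1
  Gödel value = 1
Łukasiewicz evaluation:
  ¬p2: Łukasiewicz ¬ gives 1 − 0.62 = 0.38
  (¬p2 → p1): min(1, 1 − 0.38 + 0.41) = 1
  (p2 → (¬p2 → p1)): min(1, 1 − 0.62 + 1) = 1
  (p1 ∧ p2) = min(0.41, 0.62) = 0.41
  (p1 → (p1 ∧ p2)): min(1, 1 − 0.41 + 0.41) = 1
  (p1 → p2): min(1, 1 − 0.41 + 0.62) = 1
  ((p1 → (p1 ∧ p2)) ∧ (p1 → p2)) = min(1, 1) = 1
  ¬p1: Łukasiewicz ¬ gives 1 − 0.41 = 0.59
  (¬p1 ∧ p1) = min(0.59, 0.41) = 0.41
  (((p1 → (p1 ∧ p2)) ∧ (p1 → p2)) → (¬p1 ∧ p1)): min(1, 1 − 1 + 0.41) = 0.41
  ((p2 → (¬p2 → p1)) ∨ (((p1 → (p1 ∧ p2)) ∧ (p1 → p2)) → (¬p1 ∧ p1))) = max(1, 0.41) = 1
  Łukasiewicz value = 1
Difference: 1 − 1 = 0.00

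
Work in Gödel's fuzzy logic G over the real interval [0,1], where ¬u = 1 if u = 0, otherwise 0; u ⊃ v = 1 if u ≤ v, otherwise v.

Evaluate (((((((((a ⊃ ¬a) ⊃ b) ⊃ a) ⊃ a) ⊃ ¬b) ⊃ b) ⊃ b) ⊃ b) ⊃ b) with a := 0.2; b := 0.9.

¬a: Gödel ¬ of 0.2 = 0 (operand ≠ 0)
(a ⊃ ¬a): 0.2 > 0, so result = 0
((a ⊃ ¬a) ⊃ b): 0 ≤ 0.9, so result = 1
(((a ⊃ ¬a) ⊃ b) ⊃ a): 1 > 0.2, so result = 0.2
((((a ⊃ ¬a) ⊃ b) ⊃ a) ⊃ a): 0.2 ≤ 0.2, so result = 1
¬b: Gödel ¬ of 0.9 = 0 (operand ≠ 0)
(((((a ⊃ ¬a) ⊃ b) ⊃ a) ⊃ a) ⊃ ¬b): 1 > 0, so result = 0
((((((a ⊃ ¬a) ⊃ b) ⊃ a) ⊃ a) ⊃ ¬b) ⊃ b): 0 ≤ 0.9, so result = 1
(((((((a ⊃ ¬a) ⊃ b) ⊃ a) ⊃ a) ⊃ ¬b) ⊃ b) ⊃ b): 1 > 0.9, so result = 0.9
((((((((a ⊃ ¬a) ⊃ b) ⊃ a) ⊃ a) ⊃ ¬b) ⊃ b) ⊃ b) ⊃ b): 0.9 ≤ 0.9, so result = 1
(((((((((a ⊃ ¬a) ⊃ b) ⊃ a) ⊃ a) ⊃ ¬b) ⊃ b) ⊃ b) ⊃ b) ⊃ b): 1 > 0.9, so result = 0.9

0.90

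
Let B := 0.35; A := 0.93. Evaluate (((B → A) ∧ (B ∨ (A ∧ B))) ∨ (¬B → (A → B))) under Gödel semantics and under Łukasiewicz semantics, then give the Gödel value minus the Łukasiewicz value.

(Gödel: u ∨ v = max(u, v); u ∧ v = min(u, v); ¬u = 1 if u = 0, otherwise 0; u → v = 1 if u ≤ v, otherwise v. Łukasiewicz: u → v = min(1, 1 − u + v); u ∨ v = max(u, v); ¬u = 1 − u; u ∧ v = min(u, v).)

0.23

Gödel evaluation:
  (B → A): 0.35 ≤ 0.93, so result = 1
  (A ∧ B) = min(0.93, 0.35) = 0.35
  (B ∨ (A ∧ B)) = max(0.35, 0.35) = 0.35
  ((B → A) ∧ (B ∨ (A ∧ B))) = min(1, 0.35) = 0.35
  ¬B: Gödel ¬ of 0.35 = 0 (operand ≠ 0)
  (A → B): 0.93 > 0.35, so result = 0.35
  (¬B → (A → B)): 0 ≤ 0.35, so result = 1
  (((B → A) ∧ (B ∨ (A ∧ B))) ∨ (¬B → (A → B))) = max(0.35, 1) = 1
  Gödel value = 1
Łukasiewicz evaluation:
  (B → A): min(1, 1 − 0.35 + 0.93) = 1
  (A ∧ B) = min(0.93, 0.35) = 0.35
  (B ∨ (A ∧ B)) = max(0.35, 0.35) = 0.35
  ((B → A) ∧ (B ∨ (A ∧ B))) = min(1, 0.35) = 0.35
  ¬B: Łukasiewicz ¬ gives 1 − 0.35 = 0.65
  (A → B): min(1, 1 − 0.93 + 0.35) = 0.42
  (¬B → (A → B)): min(1, 1 − 0.65 + 0.42) = 0.77
  (((B → A) ∧ (B ∨ (A ∧ B))) ∨ (¬B → (A → B))) = max(0.35, 0.77) = 0.77
  Łukasiewicz value = 0.77
Difference: 1 − 0.77 = 0.23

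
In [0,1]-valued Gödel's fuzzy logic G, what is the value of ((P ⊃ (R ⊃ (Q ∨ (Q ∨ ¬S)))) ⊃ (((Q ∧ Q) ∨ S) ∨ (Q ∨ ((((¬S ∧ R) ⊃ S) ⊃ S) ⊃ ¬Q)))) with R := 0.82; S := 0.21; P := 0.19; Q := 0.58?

¬S: Gödel ¬ of 0.21 = 0 (operand ≠ 0)
(Q ∨ ¬S) = max(0.58, 0) = 0.58
(Q ∨ (Q ∨ ¬S)) = max(0.58, 0.58) = 0.58
(R ⊃ (Q ∨ (Q ∨ ¬S))): 0.82 > 0.58, so result = 0.58
(P ⊃ (R ⊃ (Q ∨ (Q ∨ ¬S)))): 0.19 ≤ 0.58, so result = 1
(Q ∧ Q) = min(0.58, 0.58) = 0.58
((Q ∧ Q) ∨ S) = max(0.58, 0.21) = 0.58
¬S: Gödel ¬ of 0.21 = 0 (operand ≠ 0)
(¬S ∧ R) = min(0, 0.82) = 0
((¬S ∧ R) ⊃ S): 0 ≤ 0.21, so result = 1
(((¬S ∧ R) ⊃ S) ⊃ S): 1 > 0.21, so result = 0.21
¬Q: Gödel ¬ of 0.58 = 0 (operand ≠ 0)
((((¬S ∧ R) ⊃ S) ⊃ S) ⊃ ¬Q): 0.21 > 0, so result = 0
(Q ∨ ((((¬S ∧ R) ⊃ S) ⊃ S) ⊃ ¬Q)) = max(0.58, 0) = 0.58
(((Q ∧ Q) ∨ S) ∨ (Q ∨ ((((¬S ∧ R) ⊃ S) ⊃ S) ⊃ ¬Q))) = max(0.58, 0.58) = 0.58
((P ⊃ (R ⊃ (Q ∨ (Q ∨ ¬S)))) ⊃ (((Q ∧ Q) ∨ S) ∨ (Q ∨ ((((¬S ∧ R) ⊃ S) ⊃ S) ⊃ ¬Q)))): 1 > 0.58, so result = 0.58

0.58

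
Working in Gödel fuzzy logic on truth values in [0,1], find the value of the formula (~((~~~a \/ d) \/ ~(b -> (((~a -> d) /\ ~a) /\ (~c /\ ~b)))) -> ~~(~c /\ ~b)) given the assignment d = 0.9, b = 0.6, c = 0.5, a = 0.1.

~a: Gödel ¬ of 0.1 = 0 (operand ≠ 0)
~~a: Gödel ¬ of 0 = 1 (operand is 0)
~~~a: Gödel ¬ of 1 = 0 (operand ≠ 0)
(~~~a \/ d) = max(0, 0.9) = 0.9
~a: Gödel ¬ of 0.1 = 0 (operand ≠ 0)
(~a -> d): 0 ≤ 0.9, so result = 1
~a: Gödel ¬ of 0.1 = 0 (operand ≠ 0)
((~a -> d) /\ ~a) = min(1, 0) = 0
~c: Gödel ¬ of 0.5 = 0 (operand ≠ 0)
~b: Gödel ¬ of 0.6 = 0 (operand ≠ 0)
(~c /\ ~b) = min(0, 0) = 0
(((~a -> d) /\ ~a) /\ (~c /\ ~b)) = min(0, 0) = 0
(b -> (((~a -> d) /\ ~a) /\ (~c /\ ~b))): 0.6 > 0, so result = 0
~(b -> (((~a -> d) /\ ~a) /\ (~c /\ ~b))): Gödel ¬ of 0 = 1 (operand is 0)
((~~~a \/ d) \/ ~(b -> (((~a -> d) /\ ~a) /\ (~c /\ ~b)))) = max(0.9, 1) = 1
~((~~~a \/ d) \/ ~(b -> (((~a -> d) /\ ~a) /\ (~c /\ ~b)))): Gödel ¬ of 1 = 0 (operand ≠ 0)
~c: Gödel ¬ of 0.5 = 0 (operand ≠ 0)
~b: Gödel ¬ of 0.6 = 0 (operand ≠ 0)
(~c /\ ~b) = min(0, 0) = 0
~(~c /\ ~b): Gödel ¬ of 0 = 1 (operand is 0)
~~(~c /\ ~b): Gödel ¬ of 1 = 0 (operand ≠ 0)
(~((~~~a \/ d) \/ ~(b -> (((~a -> d) /\ ~a) /\ (~c /\ ~b)))) -> ~~(~c /\ ~b)): 0 ≤ 0, so result = 1

1.00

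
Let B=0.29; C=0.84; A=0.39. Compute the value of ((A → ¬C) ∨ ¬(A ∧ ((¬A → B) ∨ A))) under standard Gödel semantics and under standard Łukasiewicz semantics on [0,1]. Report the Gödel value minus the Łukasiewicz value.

-0.77

Gödel evaluation:
  ¬C: Gödel ¬ of 0.84 = 0 (operand ≠ 0)
  (A → ¬C): 0.39 > 0, so result = 0
  ¬A: Gödel ¬ of 0.39 = 0 (operand ≠ 0)
  (¬A → B): 0 ≤ 0.29, so result = 1
  ((¬A → B) ∨ A) = max(1, 0.39) = 1
  (A ∧ ((¬A → B) ∨ A)) = min(0.39, 1) = 0.39
  ¬(A ∧ ((¬A → B) ∨ A)): Gödel ¬ of 0.39 = 0 (operand ≠ 0)
  ((A → ¬C) ∨ ¬(A ∧ ((¬A → B) ∨ A))) = max(0, 0) = 0
  Gödel value = 0
Łukasiewicz evaluation:
  ¬C: Łukasiewicz ¬ gives 1 − 0.84 = 0.16
  (A → ¬C): min(1, 1 − 0.39 + 0.16) = 0.77
  ¬A: Łukasiewicz ¬ gives 1 − 0.39 = 0.61
  (¬A → B): min(1, 1 − 0.61 + 0.29) = 0.68
  ((¬A → B) ∨ A) = max(0.68, 0.39) = 0.68
  (A ∧ ((¬A → B) ∨ A)) = min(0.39, 0.68) = 0.39
  ¬(A ∧ ((¬A → B) ∨ A)): Łukasiewicz ¬ gives 1 − 0.39 = 0.61
  ((A → ¬C) ∨ ¬(A ∧ ((¬A → B) ∨ A))) = max(0.77, 0.61) = 0.77
  Łukasiewicz value = 0.77
Difference: 0 − 0.77 = -0.77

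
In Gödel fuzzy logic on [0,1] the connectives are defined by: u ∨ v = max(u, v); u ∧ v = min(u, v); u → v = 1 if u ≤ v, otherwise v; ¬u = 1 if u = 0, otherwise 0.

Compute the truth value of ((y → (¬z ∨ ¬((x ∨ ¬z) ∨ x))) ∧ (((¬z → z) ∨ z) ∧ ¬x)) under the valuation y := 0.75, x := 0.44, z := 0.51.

0.00

¬z: Gödel ¬ of 0.51 = 0 (operand ≠ 0)
¬z: Gödel ¬ of 0.51 = 0 (operand ≠ 0)
(x ∨ ¬z) = max(0.44, 0) = 0.44
((x ∨ ¬z) ∨ x) = max(0.44, 0.44) = 0.44
¬((x ∨ ¬z) ∨ x): Gödel ¬ of 0.44 = 0 (operand ≠ 0)
(¬z ∨ ¬((x ∨ ¬z) ∨ x)) = max(0, 0) = 0
(y → (¬z ∨ ¬((x ∨ ¬z) ∨ x))): 0.75 > 0, so result = 0
¬z: Gödel ¬ of 0.51 = 0 (operand ≠ 0)
(¬z → z): 0 ≤ 0.51, so result = 1
((¬z → z) ∨ z) = max(1, 0.51) = 1
¬x: Gödel ¬ of 0.44 = 0 (operand ≠ 0)
(((¬z → z) ∨ z) ∧ ¬x) = min(1, 0) = 0
((y → (¬z ∨ ¬((x ∨ ¬z) ∨ x))) ∧ (((¬z → z) ∨ z) ∧ ¬x)) = min(0, 0) = 0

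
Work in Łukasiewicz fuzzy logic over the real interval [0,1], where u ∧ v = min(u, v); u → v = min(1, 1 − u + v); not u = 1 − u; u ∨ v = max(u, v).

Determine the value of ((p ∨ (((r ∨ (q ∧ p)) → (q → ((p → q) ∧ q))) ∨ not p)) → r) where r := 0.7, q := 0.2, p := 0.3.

(q ∧ p) = min(0.2, 0.3) = 0.2
(r ∨ (q ∧ p)) = max(0.7, 0.2) = 0.7
(p → q): min(1, 1 − 0.3 + 0.2) = 0.9
((p → q) ∧ q) = min(0.9, 0.2) = 0.2
(q → ((p → q) ∧ q)): min(1, 1 − 0.2 + 0.2) = 1
((r ∨ (q ∧ p)) → (q → ((p → q) ∧ q))): min(1, 1 − 0.7 + 1) = 1
not p: Łukasiewicz ¬ gives 1 − 0.3 = 0.7
(((r ∨ (q ∧ p)) → (q → ((p → q) ∧ q))) ∨ not p) = max(1, 0.7) = 1
(p ∨ (((r ∨ (q ∧ p)) → (q → ((p → q) ∧ q))) ∨ not p)) = max(0.3, 1) = 1
((p ∨ (((r ∨ (q ∧ p)) → (q → ((p → q) ∧ q))) ∨ not p)) → r): min(1, 1 − 1 + 0.7) = 0.7

0.70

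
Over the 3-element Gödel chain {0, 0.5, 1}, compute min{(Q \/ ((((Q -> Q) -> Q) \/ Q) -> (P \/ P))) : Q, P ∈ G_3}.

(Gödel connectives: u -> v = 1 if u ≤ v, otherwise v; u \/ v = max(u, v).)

The minimum is attained at Q = 0.5, P = 0:
  (Q -> Q): 0.5 ≤ 0.5, so result = 1
  ((Q -> Q) -> Q): 1 > 0.5, so result = 0.5
  (((Q -> Q) -> Q) \/ Q) = max(0.5, 0.5) = 0.5
  (P \/ P) = max(0, 0) = 0
  ((((Q -> Q) -> Q) \/ Q) -> (P \/ P)): 0.5 > 0, so result = 0
  (Q \/ ((((Q -> Q) -> Q) \/ Q) -> (P \/ P))) = max(0.5, 0) = 0.5
Checking all 9 assignments confirms none give a value below 0.50.

0.50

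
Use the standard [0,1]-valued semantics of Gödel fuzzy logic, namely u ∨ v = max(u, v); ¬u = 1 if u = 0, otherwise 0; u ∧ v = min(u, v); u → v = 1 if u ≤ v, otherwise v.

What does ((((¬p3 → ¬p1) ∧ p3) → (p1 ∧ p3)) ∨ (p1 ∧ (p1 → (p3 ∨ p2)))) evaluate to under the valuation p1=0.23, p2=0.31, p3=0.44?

¬p3: Gödel ¬ of 0.44 = 0 (operand ≠ 0)
¬p1: Gödel ¬ of 0.23 = 0 (operand ≠ 0)
(¬p3 → ¬p1): 0 ≤ 0, so result = 1
((¬p3 → ¬p1) ∧ p3) = min(1, 0.44) = 0.44
(p1 ∧ p3) = min(0.23, 0.44) = 0.23
(((¬p3 → ¬p1) ∧ p3) → (p1 ∧ p3)): 0.44 > 0.23, so result = 0.23
(p3 ∨ p2) = max(0.44, 0.31) = 0.44
(p1 → (p3 ∨ p2)): 0.23 ≤ 0.44, so result = 1
(p1 ∧ (p1 → (p3 ∨ p2))) = min(0.23, 1) = 0.23
((((¬p3 → ¬p1) ∧ p3) → (p1 ∧ p3)) ∨ (p1 ∧ (p1 → (p3 ∨ p2)))) = max(0.23, 0.23) = 0.23

0.23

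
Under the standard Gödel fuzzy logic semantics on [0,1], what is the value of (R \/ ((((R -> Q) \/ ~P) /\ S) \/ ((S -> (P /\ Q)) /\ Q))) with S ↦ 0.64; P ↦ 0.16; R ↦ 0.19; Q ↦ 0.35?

(R -> Q): 0.19 ≤ 0.35, so result = 1
~P: Gödel ¬ of 0.16 = 0 (operand ≠ 0)
((R -> Q) \/ ~P) = max(1, 0) = 1
(((R -> Q) \/ ~P) /\ S) = min(1, 0.64) = 0.64
(P /\ Q) = min(0.16, 0.35) = 0.16
(S -> (P /\ Q)): 0.64 > 0.16, so result = 0.16
((S -> (P /\ Q)) /\ Q) = min(0.16, 0.35) = 0.16
((((R -> Q) \/ ~P) /\ S) \/ ((S -> (P /\ Q)) /\ Q)) = max(0.64, 0.16) = 0.64
(R \/ ((((R -> Q) \/ ~P) /\ S) \/ ((S -> (P /\ Q)) /\ Q))) = max(0.19, 0.64) = 0.64

0.64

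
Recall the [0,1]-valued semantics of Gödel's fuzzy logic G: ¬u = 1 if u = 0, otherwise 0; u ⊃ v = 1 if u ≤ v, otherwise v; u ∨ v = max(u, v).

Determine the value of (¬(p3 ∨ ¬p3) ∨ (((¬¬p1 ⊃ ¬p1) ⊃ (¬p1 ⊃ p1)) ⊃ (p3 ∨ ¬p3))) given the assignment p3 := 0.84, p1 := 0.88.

¬p3: Gödel ¬ of 0.84 = 0 (operand ≠ 0)
(p3 ∨ ¬p3) = max(0.84, 0) = 0.84
¬(p3 ∨ ¬p3): Gödel ¬ of 0.84 = 0 (operand ≠ 0)
¬p1: Gödel ¬ of 0.88 = 0 (operand ≠ 0)
¬¬p1: Gödel ¬ of 0 = 1 (operand is 0)
¬p1: Gödel ¬ of 0.88 = 0 (operand ≠ 0)
(¬¬p1 ⊃ ¬p1): 1 > 0, so result = 0
¬p1: Gödel ¬ of 0.88 = 0 (operand ≠ 0)
(¬p1 ⊃ p1): 0 ≤ 0.88, so result = 1
((¬¬p1 ⊃ ¬p1) ⊃ (¬p1 ⊃ p1)): 0 ≤ 1, so result = 1
¬p3: Gödel ¬ of 0.84 = 0 (operand ≠ 0)
(p3 ∨ ¬p3) = max(0.84, 0) = 0.84
(((¬¬p1 ⊃ ¬p1) ⊃ (¬p1 ⊃ p1)) ⊃ (p3 ∨ ¬p3)): 1 > 0.84, so result = 0.84
(¬(p3 ∨ ¬p3) ∨ (((¬¬p1 ⊃ ¬p1) ⊃ (¬p1 ⊃ p1)) ⊃ (p3 ∨ ¬p3))) = max(0, 0.84) = 0.84

0.84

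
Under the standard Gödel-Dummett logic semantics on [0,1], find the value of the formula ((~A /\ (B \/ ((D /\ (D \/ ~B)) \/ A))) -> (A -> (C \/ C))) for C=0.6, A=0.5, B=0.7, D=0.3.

1.00

~A: Gödel ¬ of 0.5 = 0 (operand ≠ 0)
~B: Gödel ¬ of 0.7 = 0 (operand ≠ 0)
(D \/ ~B) = max(0.3, 0) = 0.3
(D /\ (D \/ ~B)) = min(0.3, 0.3) = 0.3
((D /\ (D \/ ~B)) \/ A) = max(0.3, 0.5) = 0.5
(B \/ ((D /\ (D \/ ~B)) \/ A)) = max(0.7, 0.5) = 0.7
(~A /\ (B \/ ((D /\ (D \/ ~B)) \/ A))) = min(0, 0.7) = 0
(C \/ C) = max(0.6, 0.6) = 0.6
(A -> (C \/ C)): 0.5 ≤ 0.6, so result = 1
((~A /\ (B \/ ((D /\ (D \/ ~B)) \/ A))) -> (A -> (C \/ C))): 0 ≤ 1, so result = 1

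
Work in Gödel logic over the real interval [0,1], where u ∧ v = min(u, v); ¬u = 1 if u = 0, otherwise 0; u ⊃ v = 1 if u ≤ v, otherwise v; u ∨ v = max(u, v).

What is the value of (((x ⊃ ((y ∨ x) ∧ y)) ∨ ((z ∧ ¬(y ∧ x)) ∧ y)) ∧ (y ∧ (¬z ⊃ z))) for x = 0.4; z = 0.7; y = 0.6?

(y ∨ x) = max(0.6, 0.4) = 0.6
((y ∨ x) ∧ y) = min(0.6, 0.6) = 0.6
(x ⊃ ((y ∨ x) ∧ y)): 0.4 ≤ 0.6, so result = 1
(y ∧ x) = min(0.6, 0.4) = 0.4
¬(y ∧ x): Gödel ¬ of 0.4 = 0 (operand ≠ 0)
(z ∧ ¬(y ∧ x)) = min(0.7, 0) = 0
((z ∧ ¬(y ∧ x)) ∧ y) = min(0, 0.6) = 0
((x ⊃ ((y ∨ x) ∧ y)) ∨ ((z ∧ ¬(y ∧ x)) ∧ y)) = max(1, 0) = 1
¬z: Gödel ¬ of 0.7 = 0 (operand ≠ 0)
(¬z ⊃ z): 0 ≤ 0.7, so result = 1
(y ∧ (¬z ⊃ z)) = min(0.6, 1) = 0.6
(((x ⊃ ((y ∨ x) ∧ y)) ∨ ((z ∧ ¬(y ∧ x)) ∧ y)) ∧ (y ∧ (¬z ⊃ z))) = min(1, 0.6) = 0.6

0.60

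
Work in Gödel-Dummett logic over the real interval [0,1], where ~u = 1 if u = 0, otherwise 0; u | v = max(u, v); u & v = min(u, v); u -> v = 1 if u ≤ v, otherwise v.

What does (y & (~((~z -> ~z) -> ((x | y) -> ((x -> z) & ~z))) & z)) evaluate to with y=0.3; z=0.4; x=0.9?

0.30

~z: Gödel ¬ of 0.4 = 0 (operand ≠ 0)
~z: Gödel ¬ of 0.4 = 0 (operand ≠ 0)
(~z -> ~z): 0 ≤ 0, so result = 1
(x | y) = max(0.9, 0.3) = 0.9
(x -> z): 0.9 > 0.4, so result = 0.4
~z: Gödel ¬ of 0.4 = 0 (operand ≠ 0)
((x -> z) & ~z) = min(0.4, 0) = 0
((x | y) -> ((x -> z) & ~z)): 0.9 > 0, so result = 0
((~z -> ~z) -> ((x | y) -> ((x -> z) & ~z))): 1 > 0, so result = 0
~((~z -> ~z) -> ((x | y) -> ((x -> z) & ~z))): Gödel ¬ of 0 = 1 (operand is 0)
(~((~z -> ~z) -> ((x | y) -> ((x -> z) & ~z))) & z) = min(1, 0.4) = 0.4
(y & (~((~z -> ~z) -> ((x | y) -> ((x -> z) & ~z))) & z)) = min(0.3, 0.4) = 0.3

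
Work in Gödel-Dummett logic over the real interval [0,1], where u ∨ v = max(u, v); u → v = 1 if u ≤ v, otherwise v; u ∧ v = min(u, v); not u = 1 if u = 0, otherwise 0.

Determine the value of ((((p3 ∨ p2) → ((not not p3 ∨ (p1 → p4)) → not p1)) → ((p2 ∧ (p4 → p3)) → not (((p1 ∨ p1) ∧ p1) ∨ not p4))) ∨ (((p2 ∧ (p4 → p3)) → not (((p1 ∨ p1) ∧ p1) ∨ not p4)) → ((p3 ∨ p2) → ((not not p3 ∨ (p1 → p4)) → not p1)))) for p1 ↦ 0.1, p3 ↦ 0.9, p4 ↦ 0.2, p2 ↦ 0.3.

1.00

(p3 ∨ p2) = max(0.9, 0.3) = 0.9
not p3: Gödel ¬ of 0.9 = 0 (operand ≠ 0)
not not p3: Gödel ¬ of 0 = 1 (operand is 0)
(p1 → p4): 0.1 ≤ 0.2, so result = 1
(not not p3 ∨ (p1 → p4)) = max(1, 1) = 1
not p1: Gödel ¬ of 0.1 = 0 (operand ≠ 0)
((not not p3 ∨ (p1 → p4)) → not p1): 1 > 0, so result = 0
((p3 ∨ p2) → ((not not p3 ∨ (p1 → p4)) → not p1)): 0.9 > 0, so result = 0
(p4 → p3): 0.2 ≤ 0.9, so result = 1
(p2 ∧ (p4 → p3)) = min(0.3, 1) = 0.3
(p1 ∨ p1) = max(0.1, 0.1) = 0.1
((p1 ∨ p1) ∧ p1) = min(0.1, 0.1) = 0.1
not p4: Gödel ¬ of 0.2 = 0 (operand ≠ 0)
(((p1 ∨ p1) ∧ p1) ∨ not p4) = max(0.1, 0) = 0.1
not (((p1 ∨ p1) ∧ p1) ∨ not p4): Gödel ¬ of 0.1 = 0 (operand ≠ 0)
((p2 ∧ (p4 → p3)) → not (((p1 ∨ p1) ∧ p1) ∨ not p4)): 0.3 > 0, so result = 0
(((p3 ∨ p2) → ((not not p3 ∨ (p1 → p4)) → not p1)) → ((p2 ∧ (p4 → p3)) → not (((p1 ∨ p1) ∧ p1) ∨ not p4))): 0 ≤ 0, so result = 1
(p4 → p3): 0.2 ≤ 0.9, so result = 1
(p2 ∧ (p4 → p3)) = min(0.3, 1) = 0.3
(p1 ∨ p1) = max(0.1, 0.1) = 0.1
((p1 ∨ p1) ∧ p1) = min(0.1, 0.1) = 0.1
not p4: Gödel ¬ of 0.2 = 0 (operand ≠ 0)
(((p1 ∨ p1) ∧ p1) ∨ not p4) = max(0.1, 0) = 0.1
not (((p1 ∨ p1) ∧ p1) ∨ not p4): Gödel ¬ of 0.1 = 0 (operand ≠ 0)
((p2 ∧ (p4 → p3)) → not (((p1 ∨ p1) ∧ p1) ∨ not p4)): 0.3 > 0, so result = 0
(p3 ∨ p2) = max(0.9, 0.3) = 0.9
not p3: Gödel ¬ of 0.9 = 0 (operand ≠ 0)
not not p3: Gödel ¬ of 0 = 1 (operand is 0)
(p1 → p4): 0.1 ≤ 0.2, so result = 1
(not not p3 ∨ (p1 → p4)) = max(1, 1) = 1
not p1: Gödel ¬ of 0.1 = 0 (operand ≠ 0)
((not not p3 ∨ (p1 → p4)) → not p1): 1 > 0, so result = 0
((p3 ∨ p2) → ((not not p3 ∨ (p1 → p4)) → not p1)): 0.9 > 0, so result = 0
(((p2 ∧ (p4 → p3)) → not (((p1 ∨ p1) ∧ p1) ∨ not p4)) → ((p3 ∨ p2) → ((not not p3 ∨ (p1 → p4)) → not p1))): 0 ≤ 0, so result = 1
((((p3 ∨ p2) → ((not not p3 ∨ (p1 → p4)) → not p1)) → ((p2 ∧ (p4 → p3)) → not (((p1 ∨ p1) ∧ p1) ∨ not p4))) ∨ (((p2 ∧ (p4 → p3)) → not (((p1 ∨ p1) ∧ p1) ∨ not p4)) → ((p3 ∨ p2) → ((not not p3 ∨ (p1 → p4)) → not p1)))) = max(1, 1) = 1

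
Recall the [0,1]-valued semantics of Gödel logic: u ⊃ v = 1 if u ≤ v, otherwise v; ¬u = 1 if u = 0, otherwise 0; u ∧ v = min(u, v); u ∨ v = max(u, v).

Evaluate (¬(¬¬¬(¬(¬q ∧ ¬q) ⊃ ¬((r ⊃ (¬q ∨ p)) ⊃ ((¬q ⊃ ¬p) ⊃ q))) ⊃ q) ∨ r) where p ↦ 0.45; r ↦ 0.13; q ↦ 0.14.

0.13

¬q: Gödel ¬ of 0.14 = 0 (operand ≠ 0)
¬q: Gödel ¬ of 0.14 = 0 (operand ≠ 0)
(¬q ∧ ¬q) = min(0, 0) = 0
¬(¬q ∧ ¬q): Gödel ¬ of 0 = 1 (operand is 0)
¬q: Gödel ¬ of 0.14 = 0 (operand ≠ 0)
(¬q ∨ p) = max(0, 0.45) = 0.45
(r ⊃ (¬q ∨ p)): 0.13 ≤ 0.45, so result = 1
¬q: Gödel ¬ of 0.14 = 0 (operand ≠ 0)
¬p: Gödel ¬ of 0.45 = 0 (operand ≠ 0)
(¬q ⊃ ¬p): 0 ≤ 0, so result = 1
((¬q ⊃ ¬p) ⊃ q): 1 > 0.14, so result = 0.14
((r ⊃ (¬q ∨ p)) ⊃ ((¬q ⊃ ¬p) ⊃ q)): 1 > 0.14, so result = 0.14
¬((r ⊃ (¬q ∨ p)) ⊃ ((¬q ⊃ ¬p) ⊃ q)): Gödel ¬ of 0.14 = 0 (operand ≠ 0)
(¬(¬q ∧ ¬q) ⊃ ¬((r ⊃ (¬q ∨ p)) ⊃ ((¬q ⊃ ¬p) ⊃ q))): 1 > 0, so result = 0
¬(¬(¬q ∧ ¬q) ⊃ ¬((r ⊃ (¬q ∨ p)) ⊃ ((¬q ⊃ ¬p) ⊃ q))): Gödel ¬ of 0 = 1 (operand is 0)
¬¬(¬(¬q ∧ ¬q) ⊃ ¬((r ⊃ (¬q ∨ p)) ⊃ ((¬q ⊃ ¬p) ⊃ q))): Gödel ¬ of 1 = 0 (operand ≠ 0)
¬¬¬(¬(¬q ∧ ¬q) ⊃ ¬((r ⊃ (¬q ∨ p)) ⊃ ((¬q ⊃ ¬p) ⊃ q))): Gödel ¬ of 0 = 1 (operand is 0)
(¬¬¬(¬(¬q ∧ ¬q) ⊃ ¬((r ⊃ (¬q ∨ p)) ⊃ ((¬q ⊃ ¬p) ⊃ q))) ⊃ q): 1 > 0.14, so result = 0.14
¬(¬¬¬(¬(¬q ∧ ¬q) ⊃ ¬((r ⊃ (¬q ∨ p)) ⊃ ((¬q ⊃ ¬p) ⊃ q))) ⊃ q): Gödel ¬ of 0.14 = 0 (operand ≠ 0)
(¬(¬¬¬(¬(¬q ∧ ¬q) ⊃ ¬((r ⊃ (¬q ∨ p)) ⊃ ((¬q ⊃ ¬p) ⊃ q))) ⊃ q) ∨ r) = max(0, 0.13) = 0.13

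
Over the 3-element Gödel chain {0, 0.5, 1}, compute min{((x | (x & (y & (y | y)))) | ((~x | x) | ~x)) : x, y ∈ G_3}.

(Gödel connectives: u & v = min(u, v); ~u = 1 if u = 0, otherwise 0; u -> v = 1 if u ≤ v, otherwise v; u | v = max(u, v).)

The minimum is attained at x = 0.5, y = 0:
  (y | y) = max(0, 0) = 0
  (y & (y | y)) = min(0, 0) = 0
  (x & (y & (y | y))) = min(0.5, 0) = 0
  (x | (x & (y & (y | y)))) = max(0.5, 0) = 0.5
  ~x: Gödel ¬ of 0.5 = 0 (operand ≠ 0)
  (~x | x) = max(0, 0.5) = 0.5
  ~x: Gödel ¬ of 0.5 = 0 (operand ≠ 0)
  ((~x | x) | ~x) = max(0.5, 0) = 0.5
  ((x | (x & (y & (y | y)))) | ((~x | x) | ~x)) = max(0.5, 0.5) = 0.5
Checking all 9 assignments confirms none give a value below 0.50.

0.50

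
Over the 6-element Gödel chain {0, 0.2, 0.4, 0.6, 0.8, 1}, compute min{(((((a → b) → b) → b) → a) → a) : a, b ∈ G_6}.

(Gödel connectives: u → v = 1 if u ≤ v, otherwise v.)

The minimum is attained at a = 0.2, b = 0:
  (a → b): 0.2 > 0, so result = 0
  ((a → b) → b): 0 ≤ 0, so result = 1
  (((a → b) → b) → b): 1 > 0, so result = 0
  ((((a → b) → b) → b) → a): 0 ≤ 0.2, so result = 1
  (((((a → b) → b) → b) → a) → a): 1 > 0.2, so result = 0.2
Checking all 36 assignments confirms none give a value below 0.20.

0.20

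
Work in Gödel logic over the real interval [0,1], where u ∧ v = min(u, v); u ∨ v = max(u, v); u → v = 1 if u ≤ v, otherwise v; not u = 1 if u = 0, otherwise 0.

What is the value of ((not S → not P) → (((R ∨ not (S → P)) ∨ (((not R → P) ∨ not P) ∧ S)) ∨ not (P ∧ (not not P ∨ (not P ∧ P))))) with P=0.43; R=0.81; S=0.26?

0.81

not S: Gödel ¬ of 0.26 = 0 (operand ≠ 0)
not P: Gödel ¬ of 0.43 = 0 (operand ≠ 0)
(not S → not P): 0 ≤ 0, so result = 1
(S → P): 0.26 ≤ 0.43, so result = 1
not (S → P): Gödel ¬ of 1 = 0 (operand ≠ 0)
(R ∨ not (S → P)) = max(0.81, 0) = 0.81
not R: Gödel ¬ of 0.81 = 0 (operand ≠ 0)
(not R → P): 0 ≤ 0.43, so result = 1
not P: Gödel ¬ of 0.43 = 0 (operand ≠ 0)
((not R → P) ∨ not P) = max(1, 0) = 1
(((not R → P) ∨ not P) ∧ S) = min(1, 0.26) = 0.26
((R ∨ not (S → P)) ∨ (((not R → P) ∨ not P) ∧ S)) = max(0.81, 0.26) = 0.81
not P: Gödel ¬ of 0.43 = 0 (operand ≠ 0)
not not P: Gödel ¬ of 0 = 1 (operand is 0)
not P: Gödel ¬ of 0.43 = 0 (operand ≠ 0)
(not P ∧ P) = min(0, 0.43) = 0
(not not P ∨ (not P ∧ P)) = max(1, 0) = 1
(P ∧ (not not P ∨ (not P ∧ P))) = min(0.43, 1) = 0.43
not (P ∧ (not not P ∨ (not P ∧ P))): Gödel ¬ of 0.43 = 0 (operand ≠ 0)
(((R ∨ not (S → P)) ∨ (((not R → P) ∨ not P) ∧ S)) ∨ not (P ∧ (not not P ∨ (not P ∧ P)))) = max(0.81, 0) = 0.81
((not S → not P) → (((R ∨ not (S → P)) ∨ (((not R → P) ∨ not P) ∧ S)) ∨ not (P ∧ (not not P ∨ (not P ∧ P))))): 1 > 0.81, so result = 0.81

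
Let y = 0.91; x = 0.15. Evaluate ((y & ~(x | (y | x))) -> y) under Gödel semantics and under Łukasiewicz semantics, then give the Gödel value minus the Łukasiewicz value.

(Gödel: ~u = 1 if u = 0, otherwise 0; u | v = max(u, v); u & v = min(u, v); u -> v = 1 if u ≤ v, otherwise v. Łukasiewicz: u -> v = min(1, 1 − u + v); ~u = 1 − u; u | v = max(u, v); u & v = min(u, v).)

0.00

Gödel evaluation:
  (y | x) = max(0.91, 0.15) = 0.91
  (x | (y | x)) = max(0.15, 0.91) = 0.91
  ~(x | (y | x)): Gödel ¬ of 0.91 = 0 (operand ≠ 0)
  (y & ~(x | (y | x))) = min(0.91, 0) = 0
  ((y & ~(x | (y | x))) -> y): 0 ≤ 0.91, so result = 1
  Gödel value = 1
Łukasiewicz evaluation:
  (y | x) = max(0.91, 0.15) = 0.91
  (x | (y | x)) = max(0.15, 0.91) = 0.91
  ~(x | (y | x)): Łukasiewicz ¬ gives 1 − 0.91 = 0.09
  (y & ~(x | (y | x))) = min(0.91, 0.09) = 0.09
  ((y & ~(x | (y | x))) -> y): min(1, 1 − 0.09 + 0.91) = 1
  Łukasiewicz value = 1
Difference: 1 − 1 = 0.00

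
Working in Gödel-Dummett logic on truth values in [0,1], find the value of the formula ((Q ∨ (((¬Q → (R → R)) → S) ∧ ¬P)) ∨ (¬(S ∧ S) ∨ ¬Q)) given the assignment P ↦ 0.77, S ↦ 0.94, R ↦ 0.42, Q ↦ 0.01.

¬Q: Gödel ¬ of 0.01 = 0 (operand ≠ 0)
(R → R): 0.42 ≤ 0.42, so result = 1
(¬Q → (R → R)): 0 ≤ 1, so result = 1
((¬Q → (R → R)) → S): 1 > 0.94, so result = 0.94
¬P: Gödel ¬ of 0.77 = 0 (operand ≠ 0)
(((¬Q → (R → R)) → S) ∧ ¬P) = min(0.94, 0) = 0
(Q ∨ (((¬Q → (R → R)) → S) ∧ ¬P)) = max(0.01, 0) = 0.01
(S ∧ S) = min(0.94, 0.94) = 0.94
¬(S ∧ S): Gödel ¬ of 0.94 = 0 (operand ≠ 0)
¬Q: Gödel ¬ of 0.01 = 0 (operand ≠ 0)
(¬(S ∧ S) ∨ ¬Q) = max(0, 0) = 0
((Q ∨ (((¬Q → (R → R)) → S) ∧ ¬P)) ∨ (¬(S ∧ S) ∨ ¬Q)) = max(0.01, 0) = 0.01

0.01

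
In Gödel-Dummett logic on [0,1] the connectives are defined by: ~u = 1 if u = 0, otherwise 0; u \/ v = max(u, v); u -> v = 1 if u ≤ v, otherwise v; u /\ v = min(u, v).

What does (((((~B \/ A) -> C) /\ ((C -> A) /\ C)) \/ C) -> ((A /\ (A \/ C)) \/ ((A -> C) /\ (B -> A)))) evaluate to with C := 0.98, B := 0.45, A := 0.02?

0.02

~B: Gödel ¬ of 0.45 = 0 (operand ≠ 0)
(~B \/ A) = max(0, 0.02) = 0.02
((~B \/ A) -> C): 0.02 ≤ 0.98, so result = 1
(C -> A): 0.98 > 0.02, so result = 0.02
((C -> A) /\ C) = min(0.02, 0.98) = 0.02
(((~B \/ A) -> C) /\ ((C -> A) /\ C)) = min(1, 0.02) = 0.02
((((~B \/ A) -> C) /\ ((C -> A) /\ C)) \/ C) = max(0.02, 0.98) = 0.98
(A \/ C) = max(0.02, 0.98) = 0.98
(A /\ (A \/ C)) = min(0.02, 0.98) = 0.02
(A -> C): 0.02 ≤ 0.98, so result = 1
(B -> A): 0.45 > 0.02, so result = 0.02
((A -> C) /\ (B -> A)) = min(1, 0.02) = 0.02
((A /\ (A \/ C)) \/ ((A -> C) /\ (B -> A))) = max(0.02, 0.02) = 0.02
(((((~B \/ A) -> C) /\ ((C -> A) /\ C)) \/ C) -> ((A /\ (A \/ C)) \/ ((A -> C) /\ (B -> A)))): 0.98 > 0.02, so result = 0.02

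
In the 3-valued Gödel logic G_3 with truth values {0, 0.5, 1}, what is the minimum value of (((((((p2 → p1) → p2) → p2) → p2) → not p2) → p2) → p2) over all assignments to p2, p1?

0.50

The minimum is attained at p2 = 0.5, p1 = 0:
  (p2 → p1): 0.5 > 0, so result = 0
  ((p2 → p1) → p2): 0 ≤ 0.5, so result = 1
  (((p2 → p1) → p2) → p2): 1 > 0.5, so result = 0.5
  ((((p2 → p1) → p2) → p2) → p2): 0.5 ≤ 0.5, so result = 1
  not p2: Gödel ¬ of 0.5 = 0 (operand ≠ 0)
  (((((p2 → p1) → p2) → p2) → p2) → not p2): 1 > 0, so result = 0
  ((((((p2 → p1) → p2) → p2) → p2) → not p2) → p2): 0 ≤ 0.5, so result = 1
  (((((((p2 → p1) → p2) → p2) → p2) → not p2) → p2) → p2): 1 > 0.5, so result = 0.5
Checking all 9 assignments confirms none give a value below 0.50.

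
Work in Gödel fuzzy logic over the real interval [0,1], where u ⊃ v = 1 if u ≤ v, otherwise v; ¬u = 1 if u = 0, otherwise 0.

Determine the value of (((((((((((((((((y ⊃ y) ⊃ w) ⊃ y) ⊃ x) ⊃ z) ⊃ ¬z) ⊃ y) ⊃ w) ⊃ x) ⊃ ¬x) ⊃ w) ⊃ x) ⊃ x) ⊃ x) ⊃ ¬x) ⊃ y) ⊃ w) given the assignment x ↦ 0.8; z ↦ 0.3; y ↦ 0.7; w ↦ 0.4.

0.40

(y ⊃ y): 0.7 ≤ 0.7, so result = 1
((y ⊃ y) ⊃ w): 1 > 0.4, so result = 0.4
(((y ⊃ y) ⊃ w) ⊃ y): 0.4 ≤ 0.7, so result = 1
((((y ⊃ y) ⊃ w) ⊃ y) ⊃ x): 1 > 0.8, so result = 0.8
(((((y ⊃ y) ⊃ w) ⊃ y) ⊃ x) ⊃ z): 0.8 > 0.3, so result = 0.3
¬z: Gödel ¬ of 0.3 = 0 (operand ≠ 0)
((((((y ⊃ y) ⊃ w) ⊃ y) ⊃ x) ⊃ z) ⊃ ¬z): 0.3 > 0, so result = 0
(((((((y ⊃ y) ⊃ w) ⊃ y) ⊃ x) ⊃ z) ⊃ ¬z) ⊃ y): 0 ≤ 0.7, so result = 1
((((((((y ⊃ y) ⊃ w) ⊃ y) ⊃ x) ⊃ z) ⊃ ¬z) ⊃ y) ⊃ w): 1 > 0.4, so result = 0.4
(((((((((y ⊃ y) ⊃ w) ⊃ y) ⊃ x) ⊃ z) ⊃ ¬z) ⊃ y) ⊃ w) ⊃ x): 0.4 ≤ 0.8, so result = 1
¬x: Gödel ¬ of 0.8 = 0 (operand ≠ 0)
((((((((((y ⊃ y) ⊃ w) ⊃ y) ⊃ x) ⊃ z) ⊃ ¬z) ⊃ y) ⊃ w) ⊃ x) ⊃ ¬x): 1 > 0, so result = 0
(((((((((((y ⊃ y) ⊃ w) ⊃ y) ⊃ x) ⊃ z) ⊃ ¬z) ⊃ y) ⊃ w) ⊃ x) ⊃ ¬x) ⊃ w): 0 ≤ 0.4, so result = 1
((((((((((((y ⊃ y) ⊃ w) ⊃ y) ⊃ x) ⊃ z) ⊃ ¬z) ⊃ y) ⊃ w) ⊃ x) ⊃ ¬x) ⊃ w) ⊃ x): 1 > 0.8, so result = 0.8
(((((((((((((y ⊃ y) ⊃ w) ⊃ y) ⊃ x) ⊃ z) ⊃ ¬z) ⊃ y) ⊃ w) ⊃ x) ⊃ ¬x) ⊃ w) ⊃ x) ⊃ x): 0.8 ≤ 0.8, so result = 1
((((((((((((((y ⊃ y) ⊃ w) ⊃ y) ⊃ x) ⊃ z) ⊃ ¬z) ⊃ y) ⊃ w) ⊃ x) ⊃ ¬x) ⊃ w) ⊃ x) ⊃ x) ⊃ x): 1 > 0.8, so result = 0.8
¬x: Gödel ¬ of 0.8 = 0 (operand ≠ 0)
(((((((((((((((y ⊃ y) ⊃ w) ⊃ y) ⊃ x) ⊃ z) ⊃ ¬z) ⊃ y) ⊃ w) ⊃ x) ⊃ ¬x) ⊃ w) ⊃ x) ⊃ x) ⊃ x) ⊃ ¬x): 0.8 > 0, so result = 0
((((((((((((((((y ⊃ y) ⊃ w) ⊃ y) ⊃ x) ⊃ z) ⊃ ¬z) ⊃ y) ⊃ w) ⊃ x) ⊃ ¬x) ⊃ w) ⊃ x) ⊃ x) ⊃ x) ⊃ ¬x) ⊃ y): 0 ≤ 0.7, so result = 1
(((((((((((((((((y ⊃ y) ⊃ w) ⊃ y) ⊃ x) ⊃ z) ⊃ ¬z) ⊃ y) ⊃ w) ⊃ x) ⊃ ¬x) ⊃ w) ⊃ x) ⊃ x) ⊃ x) ⊃ ¬x) ⊃ y) ⊃ w): 1 > 0.4, so result = 0.4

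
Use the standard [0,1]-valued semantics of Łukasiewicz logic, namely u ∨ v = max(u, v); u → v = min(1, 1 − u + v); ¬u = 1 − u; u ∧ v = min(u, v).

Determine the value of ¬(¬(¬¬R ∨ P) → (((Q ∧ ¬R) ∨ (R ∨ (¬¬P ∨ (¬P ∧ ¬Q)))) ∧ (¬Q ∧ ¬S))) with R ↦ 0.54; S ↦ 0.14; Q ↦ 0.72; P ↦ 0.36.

¬R: Łukasiewicz ¬ gives 1 − 0.54 = 0.46
¬¬R: Łukasiewicz ¬ gives 1 − 0.46 = 0.54
(¬¬R ∨ P) = max(0.54, 0.36) = 0.54
¬(¬¬R ∨ P): Łukasiewicz ¬ gives 1 − 0.54 = 0.46
¬R: Łukasiewicz ¬ gives 1 − 0.54 = 0.46
(Q ∧ ¬R) = min(0.72, 0.46) = 0.46
¬P: Łukasiewicz ¬ gives 1 − 0.36 = 0.64
¬¬P: Łukasiewicz ¬ gives 1 − 0.64 = 0.36
¬P: Łukasiewicz ¬ gives 1 − 0.36 = 0.64
¬Q: Łukasiewicz ¬ gives 1 − 0.72 = 0.28
(¬P ∧ ¬Q) = min(0.64, 0.28) = 0.28
(¬¬P ∨ (¬P ∧ ¬Q)) = max(0.36, 0.28) = 0.36
(R ∨ (¬¬P ∨ (¬P ∧ ¬Q))) = max(0.54, 0.36) = 0.54
((Q ∧ ¬R) ∨ (R ∨ (¬¬P ∨ (¬P ∧ ¬Q)))) = max(0.46, 0.54) = 0.54
¬Q: Łukasiewicz ¬ gives 1 − 0.72 = 0.28
¬S: Łukasiewicz ¬ gives 1 − 0.14 = 0.86
(¬Q ∧ ¬S) = min(0.28, 0.86) = 0.28
(((Q ∧ ¬R) ∨ (R ∨ (¬¬P ∨ (¬P ∧ ¬Q)))) ∧ (¬Q ∧ ¬S)) = min(0.54, 0.28) = 0.28
(¬(¬¬R ∨ P) → (((Q ∧ ¬R) ∨ (R ∨ (¬¬P ∨ (¬P ∧ ¬Q)))) ∧ (¬Q ∧ ¬S))): min(1, 1 − 0.46 + 0.28) = 0.82
¬(¬(¬¬R ∨ P) → (((Q ∧ ¬R) ∨ (R ∨ (¬¬P ∨ (¬P ∧ ¬Q)))) ∧ (¬Q ∧ ¬S))): Łukasiewicz ¬ gives 1 − 0.82 = 0.18

0.18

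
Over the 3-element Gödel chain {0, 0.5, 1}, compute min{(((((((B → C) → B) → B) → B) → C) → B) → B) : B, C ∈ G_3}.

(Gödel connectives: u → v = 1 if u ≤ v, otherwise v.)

0.50

The minimum is attained at B = 0.5, C = 0:
  (B → C): 0.5 > 0, so result = 0
  ((B → C) → B): 0 ≤ 0.5, so result = 1
  (((B → C) → B) → B): 1 > 0.5, so result = 0.5
  ((((B → C) → B) → B) → B): 0.5 ≤ 0.5, so result = 1
  (((((B → C) → B) → B) → B) → C): 1 > 0, so result = 0
  ((((((B → C) → B) → B) → B) → C) → B): 0 ≤ 0.5, so result = 1
  (((((((B → C) → B) → B) → B) → C) → B) → B): 1 > 0.5, so result = 0.5
Checking all 9 assignments confirms none give a value below 0.50.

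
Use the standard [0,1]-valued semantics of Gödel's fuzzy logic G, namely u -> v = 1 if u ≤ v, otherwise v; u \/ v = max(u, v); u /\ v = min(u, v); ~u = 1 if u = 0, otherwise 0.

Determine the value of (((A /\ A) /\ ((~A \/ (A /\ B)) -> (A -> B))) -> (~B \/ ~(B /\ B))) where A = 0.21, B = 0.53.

0.00

(A /\ A) = min(0.21, 0.21) = 0.21
~A: Gödel ¬ of 0.21 = 0 (operand ≠ 0)
(A /\ B) = min(0.21, 0.53) = 0.21
(~A \/ (A /\ B)) = max(0, 0.21) = 0.21
(A -> B): 0.21 ≤ 0.53, so result = 1
((~A \/ (A /\ B)) -> (A -> B)): 0.21 ≤ 1, so result = 1
((A /\ A) /\ ((~A \/ (A /\ B)) -> (A -> B))) = min(0.21, 1) = 0.21
~B: Gödel ¬ of 0.53 = 0 (operand ≠ 0)
(B /\ B) = min(0.53, 0.53) = 0.53
~(B /\ B): Gödel ¬ of 0.53 = 0 (operand ≠ 0)
(~B \/ ~(B /\ B)) = max(0, 0) = 0
(((A /\ A) /\ ((~A \/ (A /\ B)) -> (A -> B))) -> (~B \/ ~(B /\ B))): 0.21 > 0, so result = 0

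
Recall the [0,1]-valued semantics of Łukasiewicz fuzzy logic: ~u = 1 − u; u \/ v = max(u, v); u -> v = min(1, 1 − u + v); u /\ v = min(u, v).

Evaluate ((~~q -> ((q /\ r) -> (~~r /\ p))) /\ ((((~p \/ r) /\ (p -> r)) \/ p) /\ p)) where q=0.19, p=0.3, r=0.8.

0.30

~q: Łukasiewicz ¬ gives 1 − 0.19 = 0.81
~~q: Łukasiewicz ¬ gives 1 − 0.81 = 0.19
(q /\ r) = min(0.19, 0.8) = 0.19
~r: Łukasiewicz ¬ gives 1 − 0.8 = 0.2
~~r: Łukasiewicz ¬ gives 1 − 0.2 = 0.8
(~~r /\ p) = min(0.8, 0.3) = 0.3
((q /\ r) -> (~~r /\ p)): min(1, 1 − 0.19 + 0.3) = 1
(~~q -> ((q /\ r) -> (~~r /\ p))): min(1, 1 − 0.19 + 1) = 1
~p: Łukasiewicz ¬ gives 1 − 0.3 = 0.7
(~p \/ r) = max(0.7, 0.8) = 0.8
(p -> r): min(1, 1 − 0.3 + 0.8) = 1
((~p \/ r) /\ (p -> r)) = min(0.8, 1) = 0.8
(((~p \/ r) /\ (p -> r)) \/ p) = max(0.8, 0.3) = 0.8
((((~p \/ r) /\ (p -> r)) \/ p) /\ p) = min(0.8, 0.3) = 0.3
((~~q -> ((q /\ r) -> (~~r /\ p))) /\ ((((~p \/ r) /\ (p -> r)) \/ p) /\ p)) = min(1, 0.3) = 0.3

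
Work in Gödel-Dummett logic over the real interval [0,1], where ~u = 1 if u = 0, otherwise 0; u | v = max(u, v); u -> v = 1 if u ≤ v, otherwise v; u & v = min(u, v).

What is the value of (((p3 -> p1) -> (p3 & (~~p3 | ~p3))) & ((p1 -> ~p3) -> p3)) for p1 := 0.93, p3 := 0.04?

(p3 -> p1): 0.04 ≤ 0.93, so result = 1
~p3: Gödel ¬ of 0.04 = 0 (operand ≠ 0)
~~p3: Gödel ¬ of 0 = 1 (operand is 0)
~p3: Gödel ¬ of 0.04 = 0 (operand ≠ 0)
(~~p3 | ~p3) = max(1, 0) = 1
(p3 & (~~p3 | ~p3)) = min(0.04, 1) = 0.04
((p3 -> p1) -> (p3 & (~~p3 | ~p3))): 1 > 0.04, so result = 0.04
~p3: Gödel ¬ of 0.04 = 0 (operand ≠ 0)
(p1 -> ~p3): 0.93 > 0, so result = 0
((p1 -> ~p3) -> p3): 0 ≤ 0.04, so result = 1
(((p3 -> p1) -> (p3 & (~~p3 | ~p3))) & ((p1 -> ~p3) -> p3)) = min(0.04, 1) = 0.04

0.04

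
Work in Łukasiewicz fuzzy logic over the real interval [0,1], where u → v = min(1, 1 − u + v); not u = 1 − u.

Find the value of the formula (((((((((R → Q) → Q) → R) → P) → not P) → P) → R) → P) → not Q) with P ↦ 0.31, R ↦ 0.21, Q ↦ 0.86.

(R → Q): min(1, 1 − 0.21 + 0.86) = 1
((R → Q) → Q): min(1, 1 − 1 + 0.86) = 0.86
(((R → Q) → Q) → R): min(1, 1 − 0.86 + 0.21) = 0.35
((((R → Q) → Q) → R) → P): min(1, 1 − 0.35 + 0.31) = 0.96
not P: Łukasiewicz ¬ gives 1 − 0.31 = 0.69
(((((R → Q) → Q) → R) → P) → not P): min(1, 1 − 0.96 + 0.69) = 0.73
((((((R → Q) → Q) → R) → P) → not P) → P): min(1, 1 − 0.73 + 0.31) = 0.58
(((((((R → Q) → Q) → R) → P) → not P) → P) → R): min(1, 1 − 0.58 + 0.21) = 0.63
((((((((R → Q) → Q) → R) → P) → not P) → P) → R) → P): min(1, 1 − 0.63 + 0.31) = 0.68
not Q: Łukasiewicz ¬ gives 1 − 0.86 = 0.14
(((((((((R → Q) → Q) → R) → P) → not P) → P) → R) → P) → not Q): min(1, 1 − 0.68 + 0.14) = 0.46

0.46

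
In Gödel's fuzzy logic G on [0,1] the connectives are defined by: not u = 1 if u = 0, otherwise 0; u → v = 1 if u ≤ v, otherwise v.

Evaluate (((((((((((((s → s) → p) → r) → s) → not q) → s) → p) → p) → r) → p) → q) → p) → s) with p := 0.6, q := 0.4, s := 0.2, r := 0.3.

0.20

(s → s): 0.2 ≤ 0.2, so result = 1
((s → s) → p): 1 > 0.6, so result = 0.6
(((s → s) → p) → r): 0.6 > 0.3, so result = 0.3
((((s → s) → p) → r) → s): 0.3 > 0.2, so result = 0.2
not q: Gödel ¬ of 0.4 = 0 (operand ≠ 0)
(((((s → s) → p) → r) → s) → not q): 0.2 > 0, so result = 0
((((((s → s) → p) → r) → s) → not q) → s): 0 ≤ 0.2, so result = 1
(((((((s → s) → p) → r) → s) → not q) → s) → p): 1 > 0.6, so result = 0.6
((((((((s → s) → p) → r) → s) → not q) → s) → p) → p): 0.6 ≤ 0.6, so result = 1
(((((((((s → s) → p) → r) → s) → not q) → s) → p) → p) → r): 1 > 0.3, so result = 0.3
((((((((((s → s) → p) → r) → s) → not q) → s) → p) → p) → r) → p): 0.3 ≤ 0.6, so result = 1
(((((((((((s → s) → p) → r) → s) → not q) → s) → p) → p) → r) → p) → q): 1 > 0.4, so result = 0.4
((((((((((((s → s) → p) → r) → s) → not q) → s) → p) → p) → r) → p) → q) → p): 0.4 ≤ 0.6, so result = 1
(((((((((((((s → s) → p) → r) → s) → not q) → s) → p) → p) → r) → p) → q) → p) → s): 1 > 0.2, so result = 0.2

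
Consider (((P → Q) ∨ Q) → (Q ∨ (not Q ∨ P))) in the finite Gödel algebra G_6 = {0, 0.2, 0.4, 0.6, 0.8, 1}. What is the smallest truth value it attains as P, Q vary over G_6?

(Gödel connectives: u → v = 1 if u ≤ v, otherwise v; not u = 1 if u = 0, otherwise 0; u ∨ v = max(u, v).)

0.20

The minimum is attained at P = 0, Q = 0.2:
  (P → Q): 0 ≤ 0.2, so result = 1
  ((P → Q) ∨ Q) = max(1, 0.2) = 1
  not Q: Gödel ¬ of 0.2 = 0 (operand ≠ 0)
  (not Q ∨ P) = max(0, 0) = 0
  (Q ∨ (not Q ∨ P)) = max(0.2, 0) = 0.2
  (((P → Q) ∨ Q) → (Q ∨ (not Q ∨ P))): 1 > 0.2, so result = 0.2
Checking all 36 assignments confirms none give a value below 0.20.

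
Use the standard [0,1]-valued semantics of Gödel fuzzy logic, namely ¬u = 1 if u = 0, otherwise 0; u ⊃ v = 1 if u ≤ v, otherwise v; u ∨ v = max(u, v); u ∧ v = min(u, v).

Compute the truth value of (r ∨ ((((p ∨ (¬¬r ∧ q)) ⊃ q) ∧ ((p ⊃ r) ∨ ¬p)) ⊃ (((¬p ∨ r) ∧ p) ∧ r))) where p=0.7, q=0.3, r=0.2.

¬r: Gödel ¬ of 0.2 = 0 (operand ≠ 0)
¬¬r: Gödel ¬ of 0 = 1 (operand is 0)
(¬¬r ∧ q) = min(1, 0.3) = 0.3
(p ∨ (¬¬r ∧ q)) = max(0.7, 0.3) = 0.7
((p ∨ (¬¬r ∧ q)) ⊃ q): 0.7 > 0.3, so result = 0.3
(p ⊃ r): 0.7 > 0.2, so result = 0.2
¬p: Gödel ¬ of 0.7 = 0 (operand ≠ 0)
((p ⊃ r) ∨ ¬p) = max(0.2, 0) = 0.2
(((p ∨ (¬¬r ∧ q)) ⊃ q) ∧ ((p ⊃ r) ∨ ¬p)) = min(0.3, 0.2) = 0.2
¬p: Gödel ¬ of 0.7 = 0 (operand ≠ 0)
(¬p ∨ r) = max(0, 0.2) = 0.2
((¬p ∨ r) ∧ p) = min(0.2, 0.7) = 0.2
(((¬p ∨ r) ∧ p) ∧ r) = min(0.2, 0.2) = 0.2
((((p ∨ (¬¬r ∧ q)) ⊃ q) ∧ ((p ⊃ r) ∨ ¬p)) ⊃ (((¬p ∨ r) ∧ p) ∧ r)): 0.2 ≤ 0.2, so result = 1
(r ∨ ((((p ∨ (¬¬r ∧ q)) ⊃ q) ∧ ((p ⊃ r) ∨ ¬p)) ⊃ (((¬p ∨ r) ∧ p) ∧ r))) = max(0.2, 1) = 1

1.00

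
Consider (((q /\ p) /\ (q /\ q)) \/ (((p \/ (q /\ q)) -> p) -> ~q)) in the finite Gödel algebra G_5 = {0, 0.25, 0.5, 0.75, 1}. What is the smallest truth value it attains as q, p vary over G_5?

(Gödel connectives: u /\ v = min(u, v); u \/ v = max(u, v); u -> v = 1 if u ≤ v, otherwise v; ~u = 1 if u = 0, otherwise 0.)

0.25

The minimum is attained at q = 0.25, p = 0.25:
  (q /\ p) = min(0.25, 0.25) = 0.25
  (q /\ q) = min(0.25, 0.25) = 0.25
  ((q /\ p) /\ (q /\ q)) = min(0.25, 0.25) = 0.25
  (q /\ q) = min(0.25, 0.25) = 0.25
  (p \/ (q /\ q)) = max(0.25, 0.25) = 0.25
  ((p \/ (q /\ q)) -> p): 0.25 ≤ 0.25, so result = 1
  ~q: Gödel ¬ of 0.25 = 0 (operand ≠ 0)
  (((p \/ (q /\ q)) -> p) -> ~q): 1 > 0, so result = 0
  (((q /\ p) /\ (q /\ q)) \/ (((p \/ (q /\ q)) -> p) -> ~q)) = max(0.25, 0) = 0.25
Checking all 25 assignments confirms none give a value below 0.25.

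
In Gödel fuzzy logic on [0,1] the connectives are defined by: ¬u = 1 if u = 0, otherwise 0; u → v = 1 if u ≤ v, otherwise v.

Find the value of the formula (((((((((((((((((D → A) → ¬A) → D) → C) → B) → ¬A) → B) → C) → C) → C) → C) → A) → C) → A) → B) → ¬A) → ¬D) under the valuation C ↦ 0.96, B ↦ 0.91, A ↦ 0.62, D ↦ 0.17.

1.00

(D → A): 0.17 ≤ 0.62, so result = 1
¬A: Gödel ¬ of 0.62 = 0 (operand ≠ 0)
((D → A) → ¬A): 1 > 0, so result = 0
(((D → A) → ¬A) → D): 0 ≤ 0.17, so result = 1
((((D → A) → ¬A) → D) → C): 1 > 0.96, so result = 0.96
(((((D → A) → ¬A) → D) → C) → B): 0.96 > 0.91, so result = 0.91
¬A: Gödel ¬ of 0.62 = 0 (operand ≠ 0)
((((((D → A) → ¬A) → D) → C) → B) → ¬A): 0.91 > 0, so result = 0
(((((((D → A) → ¬A) → D) → C) → B) → ¬A) → B): 0 ≤ 0.91, so result = 1
((((((((D → A) → ¬A) → D) → C) → B) → ¬A) → B) → C): 1 > 0.96, so result = 0.96
(((((((((D → A) → ¬A) → D) → C) → B) → ¬A) → B) → C) → C): 0.96 ≤ 0.96, so result = 1
((((((((((D → A) → ¬A) → D) → C) → B) → ¬A) → B) → C) → C) → C): 1 > 0.96, so result = 0.96
(((((((((((D → A) → ¬A) → D) → C) → B) → ¬A) → B) → C) → C) → C) → C): 0.96 ≤ 0.96, so result = 1
((((((((((((D → A) → ¬A) → D) → C) → B) → ¬A) → B) → C) → C) → C) → C) → A): 1 > 0.62, so result = 0.62
(((((((((((((D → A) → ¬A) → D) → C) → B) → ¬A) → B) → C) → C) → C) → C) → A) → C): 0.62 ≤ 0.96, so result = 1
((((((((((((((D → A) → ¬A) → D) → C) → B) → ¬A) → B) → C) → C) → C) → C) → A) → C) → A): 1 > 0.62, so result = 0.62
(((((((((((((((D → A) → ¬A) → D) → C) → B) → ¬A) → B) → C) → C) → C) → C) → A) → C) → A) → B): 0.62 ≤ 0.91, so result = 1
¬A: Gödel ¬ of 0.62 = 0 (operand ≠ 0)
((((((((((((((((D → A) → ¬A) → D) → C) → B) → ¬A) → B) → C) → C) → C) → C) → A) → C) → A) → B) → ¬A): 1 > 0, so result = 0
¬D: Gödel ¬ of 0.17 = 0 (operand ≠ 0)
(((((((((((((((((D → A) → ¬A) → D) → C) → B) → ¬A) → B) → C) → C) → C) → C) → A) → C) → A) → B) → ¬A) → ¬D): 0 ≤ 0, so result = 1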